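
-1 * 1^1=-1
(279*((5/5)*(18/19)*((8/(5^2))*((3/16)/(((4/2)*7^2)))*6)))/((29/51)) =1152549/674975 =1.71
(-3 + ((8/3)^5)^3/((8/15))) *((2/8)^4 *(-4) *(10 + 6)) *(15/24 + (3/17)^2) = -33359161019431921/44232897312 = -754170.83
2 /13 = 0.15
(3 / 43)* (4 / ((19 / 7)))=84 / 817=0.10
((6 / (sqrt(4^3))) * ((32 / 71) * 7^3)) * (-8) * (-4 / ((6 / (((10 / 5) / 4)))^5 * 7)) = 49 / 23004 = 0.00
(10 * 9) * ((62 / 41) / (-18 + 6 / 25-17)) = -139500 / 35629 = -3.92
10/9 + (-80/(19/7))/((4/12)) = -14930/171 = -87.31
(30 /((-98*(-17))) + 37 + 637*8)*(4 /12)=1425268 /833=1711.01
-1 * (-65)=65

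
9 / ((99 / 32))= 32 / 11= 2.91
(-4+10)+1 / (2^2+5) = 55 / 9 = 6.11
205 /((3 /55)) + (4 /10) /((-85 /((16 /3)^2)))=14375113 /3825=3758.20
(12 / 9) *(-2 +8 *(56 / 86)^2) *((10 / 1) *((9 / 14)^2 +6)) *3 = 32355180 / 90601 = 357.12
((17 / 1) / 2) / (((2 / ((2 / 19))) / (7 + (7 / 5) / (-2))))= 1071 / 380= 2.82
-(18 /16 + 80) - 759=-6721 /8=-840.12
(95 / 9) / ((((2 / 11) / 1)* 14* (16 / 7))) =1045 / 576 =1.81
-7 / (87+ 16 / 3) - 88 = -24397 / 277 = -88.08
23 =23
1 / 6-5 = -29 / 6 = -4.83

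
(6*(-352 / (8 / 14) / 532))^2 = 17424 / 361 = 48.27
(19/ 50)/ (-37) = -19/ 1850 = -0.01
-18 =-18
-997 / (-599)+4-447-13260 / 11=-10850700 / 6589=-1646.79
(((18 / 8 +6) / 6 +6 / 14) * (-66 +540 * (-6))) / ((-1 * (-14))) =-166953 / 392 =-425.90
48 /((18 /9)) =24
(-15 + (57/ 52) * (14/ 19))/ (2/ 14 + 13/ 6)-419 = -536108/ 1261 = -425.15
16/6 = 8/3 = 2.67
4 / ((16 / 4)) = 1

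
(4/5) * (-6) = -24/5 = -4.80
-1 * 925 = -925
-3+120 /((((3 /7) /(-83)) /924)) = -21473763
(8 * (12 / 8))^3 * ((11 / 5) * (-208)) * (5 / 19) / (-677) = 3953664 / 12863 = 307.37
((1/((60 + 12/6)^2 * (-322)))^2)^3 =1/3596131002553616539884044331075764224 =0.00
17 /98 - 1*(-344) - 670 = -31931 /98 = -325.83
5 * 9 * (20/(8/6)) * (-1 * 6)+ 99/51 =-68817/17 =-4048.06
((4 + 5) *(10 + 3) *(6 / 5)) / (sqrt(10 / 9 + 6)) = 1053 / 20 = 52.65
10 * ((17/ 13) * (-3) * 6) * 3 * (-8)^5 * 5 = 1504051200/ 13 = 115696246.15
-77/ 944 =-0.08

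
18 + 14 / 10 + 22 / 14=734 / 35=20.97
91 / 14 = 13 / 2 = 6.50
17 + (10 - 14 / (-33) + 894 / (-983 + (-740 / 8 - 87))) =681707 / 25575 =26.66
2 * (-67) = -134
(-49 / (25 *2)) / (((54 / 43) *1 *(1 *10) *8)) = -2107 / 216000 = -0.01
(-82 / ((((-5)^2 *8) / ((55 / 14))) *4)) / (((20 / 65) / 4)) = -5863 / 1120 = -5.23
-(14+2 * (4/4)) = -16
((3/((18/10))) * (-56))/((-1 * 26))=140/39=3.59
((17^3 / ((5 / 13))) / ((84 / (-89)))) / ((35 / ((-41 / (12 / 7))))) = 233057981 / 25200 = 9248.33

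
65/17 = 3.82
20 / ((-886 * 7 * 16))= -5 / 24808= -0.00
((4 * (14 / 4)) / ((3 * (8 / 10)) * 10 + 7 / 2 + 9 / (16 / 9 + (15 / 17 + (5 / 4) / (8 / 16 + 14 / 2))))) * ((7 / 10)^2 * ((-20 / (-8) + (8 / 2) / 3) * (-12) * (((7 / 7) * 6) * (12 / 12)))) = -16377564 / 265415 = -61.71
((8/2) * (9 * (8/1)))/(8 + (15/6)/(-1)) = 576/11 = 52.36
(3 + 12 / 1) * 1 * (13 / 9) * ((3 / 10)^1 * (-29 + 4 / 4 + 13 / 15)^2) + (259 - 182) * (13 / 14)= 1092806 / 225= 4856.92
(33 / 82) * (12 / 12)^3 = 33 / 82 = 0.40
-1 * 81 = -81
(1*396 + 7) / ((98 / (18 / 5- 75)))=-20553 / 70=-293.61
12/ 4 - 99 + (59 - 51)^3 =416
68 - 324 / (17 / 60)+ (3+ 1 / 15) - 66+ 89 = -267613 / 255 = -1049.46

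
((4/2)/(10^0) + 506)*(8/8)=508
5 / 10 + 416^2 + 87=173143.50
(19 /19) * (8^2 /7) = 64 /7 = 9.14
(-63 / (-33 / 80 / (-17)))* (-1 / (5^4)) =5712 / 1375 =4.15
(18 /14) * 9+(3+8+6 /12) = 323 /14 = 23.07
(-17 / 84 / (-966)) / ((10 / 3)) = 0.00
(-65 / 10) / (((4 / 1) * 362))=-13 / 2896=-0.00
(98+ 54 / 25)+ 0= 2504 / 25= 100.16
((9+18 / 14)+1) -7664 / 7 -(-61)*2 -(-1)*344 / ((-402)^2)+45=-259212214 / 282807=-916.57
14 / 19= 0.74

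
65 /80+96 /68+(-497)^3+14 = -33391660243 /272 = -122763456.78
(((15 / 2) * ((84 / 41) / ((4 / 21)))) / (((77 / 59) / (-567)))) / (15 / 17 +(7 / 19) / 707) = -1031313671955 / 25979404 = -39697.36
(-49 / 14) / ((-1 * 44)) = 7 / 88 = 0.08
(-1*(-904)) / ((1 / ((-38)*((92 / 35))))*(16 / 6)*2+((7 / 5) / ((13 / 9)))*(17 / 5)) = 385171800 / 1381331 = 278.84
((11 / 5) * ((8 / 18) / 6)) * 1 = 22 / 135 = 0.16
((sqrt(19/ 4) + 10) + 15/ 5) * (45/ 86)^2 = 2025 * sqrt(19)/ 14792 + 26325/ 7396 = 4.16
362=362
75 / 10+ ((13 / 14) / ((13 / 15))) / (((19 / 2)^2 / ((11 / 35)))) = 265467 / 35378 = 7.50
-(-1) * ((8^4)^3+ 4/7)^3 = 111309863907617118778572956187492416/343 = 324518553666522212182428400000000.00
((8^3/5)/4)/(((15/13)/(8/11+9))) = 178048/825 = 215.82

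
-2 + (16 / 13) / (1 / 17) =246 / 13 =18.92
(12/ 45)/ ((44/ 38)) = 38/ 165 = 0.23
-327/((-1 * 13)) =327/13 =25.15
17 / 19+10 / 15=89 / 57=1.56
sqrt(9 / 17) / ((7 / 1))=3 * sqrt(17) / 119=0.10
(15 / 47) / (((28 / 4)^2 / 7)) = 0.05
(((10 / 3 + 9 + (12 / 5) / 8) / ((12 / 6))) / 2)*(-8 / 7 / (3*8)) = -0.15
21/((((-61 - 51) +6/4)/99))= -4158/221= -18.81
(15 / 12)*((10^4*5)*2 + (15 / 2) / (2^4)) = 16000075 / 128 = 125000.59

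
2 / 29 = 0.07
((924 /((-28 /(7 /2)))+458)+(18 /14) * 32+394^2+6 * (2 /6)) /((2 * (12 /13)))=28323139 /336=84295.06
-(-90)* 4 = 360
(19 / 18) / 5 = 19 / 90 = 0.21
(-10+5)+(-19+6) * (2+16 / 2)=-135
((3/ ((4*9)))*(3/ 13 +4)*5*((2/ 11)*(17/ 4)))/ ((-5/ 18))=-255/ 52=-4.90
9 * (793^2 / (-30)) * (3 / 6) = -94327.35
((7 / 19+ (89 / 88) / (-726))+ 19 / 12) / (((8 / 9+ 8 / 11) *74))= 7102467 / 435522560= 0.02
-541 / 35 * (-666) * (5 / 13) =360306 / 91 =3959.41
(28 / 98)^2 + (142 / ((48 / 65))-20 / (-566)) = 64035133 / 332808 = 192.41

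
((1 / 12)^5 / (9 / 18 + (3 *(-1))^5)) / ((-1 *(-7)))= -1 / 422392320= -0.00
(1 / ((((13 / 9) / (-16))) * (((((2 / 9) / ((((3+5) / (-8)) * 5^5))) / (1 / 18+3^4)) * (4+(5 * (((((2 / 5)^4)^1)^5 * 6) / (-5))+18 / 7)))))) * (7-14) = -383507609367370605468750 / 28514861774285627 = -13449393.95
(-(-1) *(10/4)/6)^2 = 0.17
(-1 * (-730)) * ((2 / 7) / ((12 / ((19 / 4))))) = 6935 / 84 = 82.56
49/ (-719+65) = -49/ 654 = -0.07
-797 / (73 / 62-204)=49414 / 12575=3.93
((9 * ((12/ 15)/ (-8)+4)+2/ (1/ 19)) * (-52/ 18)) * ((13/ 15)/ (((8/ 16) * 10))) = -36.60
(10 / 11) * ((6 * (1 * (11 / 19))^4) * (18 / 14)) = 718740 / 912247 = 0.79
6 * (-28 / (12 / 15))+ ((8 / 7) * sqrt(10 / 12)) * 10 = -210+ 40 * sqrt(30) / 21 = -199.57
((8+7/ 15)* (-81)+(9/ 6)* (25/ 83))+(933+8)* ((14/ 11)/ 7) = -4695169/ 9130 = -514.26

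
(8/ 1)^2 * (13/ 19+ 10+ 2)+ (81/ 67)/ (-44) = 45468413/ 56012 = 811.76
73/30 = 2.43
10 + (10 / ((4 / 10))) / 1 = 35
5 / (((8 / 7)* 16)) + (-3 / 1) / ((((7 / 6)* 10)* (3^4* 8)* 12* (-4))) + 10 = 310669 / 30240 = 10.27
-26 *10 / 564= -65 / 141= -0.46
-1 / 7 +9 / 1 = 62 / 7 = 8.86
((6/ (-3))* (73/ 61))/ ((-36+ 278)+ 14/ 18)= -1314/ 133285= -0.01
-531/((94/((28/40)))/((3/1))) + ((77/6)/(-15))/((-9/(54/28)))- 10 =-15284/705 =-21.68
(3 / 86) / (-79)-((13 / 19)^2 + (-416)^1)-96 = 783693611 / 2452634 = 319.53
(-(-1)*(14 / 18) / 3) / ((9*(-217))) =-1 / 7533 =-0.00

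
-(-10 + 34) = -24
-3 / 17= -0.18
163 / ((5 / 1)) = 163 / 5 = 32.60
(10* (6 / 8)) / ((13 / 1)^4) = 15 / 57122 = 0.00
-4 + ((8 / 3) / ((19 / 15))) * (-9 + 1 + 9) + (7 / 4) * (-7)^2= 6373 / 76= 83.86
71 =71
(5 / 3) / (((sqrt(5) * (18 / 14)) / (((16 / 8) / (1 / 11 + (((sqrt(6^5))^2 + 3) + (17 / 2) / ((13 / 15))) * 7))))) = 4004 * sqrt(5) / 421016913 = 0.00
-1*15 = -15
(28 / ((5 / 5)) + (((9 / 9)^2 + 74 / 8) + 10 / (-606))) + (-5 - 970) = -936.77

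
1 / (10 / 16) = 8 / 5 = 1.60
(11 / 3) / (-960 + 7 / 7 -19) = -11 / 2934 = -0.00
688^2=473344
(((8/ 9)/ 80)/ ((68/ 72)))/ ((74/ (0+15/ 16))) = 3/ 20128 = 0.00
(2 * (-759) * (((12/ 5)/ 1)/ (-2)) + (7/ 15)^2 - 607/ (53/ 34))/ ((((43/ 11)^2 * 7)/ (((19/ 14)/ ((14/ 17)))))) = 667601228041/ 30251673900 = 22.07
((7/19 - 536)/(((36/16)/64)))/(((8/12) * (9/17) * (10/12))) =-51801.53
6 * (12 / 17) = 72 / 17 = 4.24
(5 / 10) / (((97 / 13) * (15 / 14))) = 91 / 1455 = 0.06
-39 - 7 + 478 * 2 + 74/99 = 90164/99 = 910.75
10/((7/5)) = 50/7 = 7.14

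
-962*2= -1924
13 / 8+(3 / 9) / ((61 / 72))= 985 / 488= 2.02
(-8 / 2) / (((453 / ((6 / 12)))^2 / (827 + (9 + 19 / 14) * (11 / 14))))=-163687 / 40220964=-0.00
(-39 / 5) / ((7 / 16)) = -624 / 35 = -17.83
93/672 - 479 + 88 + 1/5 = -390.66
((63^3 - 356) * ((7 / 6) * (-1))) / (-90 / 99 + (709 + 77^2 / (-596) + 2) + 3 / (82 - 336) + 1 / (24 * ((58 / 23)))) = -84405663494152 / 202867060139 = -416.06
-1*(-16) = 16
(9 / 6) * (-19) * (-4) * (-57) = -6498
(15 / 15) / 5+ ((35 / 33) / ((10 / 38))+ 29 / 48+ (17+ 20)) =110443 / 2640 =41.83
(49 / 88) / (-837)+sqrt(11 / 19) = -49 / 73656+sqrt(209) / 19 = 0.76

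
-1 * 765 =-765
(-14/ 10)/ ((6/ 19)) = -133/ 30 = -4.43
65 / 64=1.02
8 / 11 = 0.73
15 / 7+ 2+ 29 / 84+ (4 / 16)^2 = 1529 / 336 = 4.55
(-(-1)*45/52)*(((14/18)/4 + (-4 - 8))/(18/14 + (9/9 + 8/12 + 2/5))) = -223125/73216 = -3.05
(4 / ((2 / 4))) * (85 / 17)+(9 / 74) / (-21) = 20717 / 518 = 39.99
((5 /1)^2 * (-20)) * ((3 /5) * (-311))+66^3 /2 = 237048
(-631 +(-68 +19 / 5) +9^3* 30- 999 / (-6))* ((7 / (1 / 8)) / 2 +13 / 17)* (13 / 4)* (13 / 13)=1356666441 / 680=1995097.71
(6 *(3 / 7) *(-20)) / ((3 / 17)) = -2040 / 7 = -291.43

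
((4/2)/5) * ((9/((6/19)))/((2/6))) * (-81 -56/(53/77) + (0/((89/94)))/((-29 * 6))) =-294291/53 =-5552.66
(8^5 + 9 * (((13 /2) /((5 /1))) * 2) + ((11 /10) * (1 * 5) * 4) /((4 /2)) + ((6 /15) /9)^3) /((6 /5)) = 1494559354 /54675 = 27335.33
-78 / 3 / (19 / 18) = -468 / 19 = -24.63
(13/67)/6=0.03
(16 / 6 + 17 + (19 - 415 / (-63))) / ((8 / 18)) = 2851 / 28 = 101.82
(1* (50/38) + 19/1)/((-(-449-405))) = 193/8113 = 0.02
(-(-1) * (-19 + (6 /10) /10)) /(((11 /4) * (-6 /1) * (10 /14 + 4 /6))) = 6629 /7975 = 0.83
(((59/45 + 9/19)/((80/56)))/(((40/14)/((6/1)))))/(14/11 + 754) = 0.00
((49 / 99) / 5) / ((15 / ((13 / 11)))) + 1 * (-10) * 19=-189.99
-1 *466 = -466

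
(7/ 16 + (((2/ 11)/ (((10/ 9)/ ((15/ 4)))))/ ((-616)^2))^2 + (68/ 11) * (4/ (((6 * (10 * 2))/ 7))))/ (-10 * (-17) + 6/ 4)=7860674426124983/ 717106377829416960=0.01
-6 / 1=-6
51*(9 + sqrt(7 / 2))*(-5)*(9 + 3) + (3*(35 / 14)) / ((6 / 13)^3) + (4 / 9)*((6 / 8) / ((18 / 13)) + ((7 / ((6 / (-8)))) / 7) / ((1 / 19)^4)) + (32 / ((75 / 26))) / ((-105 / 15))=-7914739283 / 75600 - 1530*sqrt(14)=-110417.05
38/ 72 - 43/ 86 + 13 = 469/ 36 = 13.03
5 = 5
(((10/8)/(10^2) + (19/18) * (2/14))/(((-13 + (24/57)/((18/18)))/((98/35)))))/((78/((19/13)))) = -297103/436222800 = -0.00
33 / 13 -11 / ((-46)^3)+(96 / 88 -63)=-826381067 / 13919048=-59.37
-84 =-84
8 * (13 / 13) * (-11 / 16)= -11 / 2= -5.50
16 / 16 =1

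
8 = 8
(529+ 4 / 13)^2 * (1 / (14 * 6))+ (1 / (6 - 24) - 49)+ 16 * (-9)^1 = 19117519 / 6084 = 3142.26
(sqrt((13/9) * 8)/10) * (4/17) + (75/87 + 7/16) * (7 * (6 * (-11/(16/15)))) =-2089395/3712 + 4 * sqrt(26)/255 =-562.80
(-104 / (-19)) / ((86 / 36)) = 1872 / 817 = 2.29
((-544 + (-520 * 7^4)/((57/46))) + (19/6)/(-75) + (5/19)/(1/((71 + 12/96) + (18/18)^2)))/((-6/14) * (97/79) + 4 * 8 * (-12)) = 19065841342807/7272390600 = 2621.67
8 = 8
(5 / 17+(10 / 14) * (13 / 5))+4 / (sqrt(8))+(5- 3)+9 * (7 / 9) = sqrt(2)+1327 / 119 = 12.57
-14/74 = -7/37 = -0.19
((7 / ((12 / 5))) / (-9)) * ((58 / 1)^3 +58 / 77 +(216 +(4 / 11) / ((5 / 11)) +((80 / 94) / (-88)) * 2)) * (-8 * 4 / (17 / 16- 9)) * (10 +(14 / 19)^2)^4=-3153005808.56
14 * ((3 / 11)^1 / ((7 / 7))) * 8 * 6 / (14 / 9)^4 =118098 / 3773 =31.30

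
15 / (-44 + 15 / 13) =-0.35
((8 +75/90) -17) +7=-7/6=-1.17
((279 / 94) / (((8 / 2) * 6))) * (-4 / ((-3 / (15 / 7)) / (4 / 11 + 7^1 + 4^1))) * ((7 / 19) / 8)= 58125 / 314336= 0.18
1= 1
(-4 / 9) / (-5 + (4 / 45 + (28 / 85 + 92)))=-68 / 13375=-0.01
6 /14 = 3 /7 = 0.43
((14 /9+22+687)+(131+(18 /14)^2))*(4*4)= 5949680 /441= 13491.34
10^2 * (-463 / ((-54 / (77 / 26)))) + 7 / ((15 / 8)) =2542.98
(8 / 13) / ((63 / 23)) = 184 / 819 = 0.22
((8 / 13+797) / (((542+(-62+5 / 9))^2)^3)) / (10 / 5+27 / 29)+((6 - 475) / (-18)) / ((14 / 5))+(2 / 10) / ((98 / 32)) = 119552058113954831338853243099 / 12757851115716435688476562500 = 9.37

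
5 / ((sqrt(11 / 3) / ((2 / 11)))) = 10*sqrt(33) / 121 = 0.47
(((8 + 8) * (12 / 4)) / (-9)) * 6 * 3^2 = -288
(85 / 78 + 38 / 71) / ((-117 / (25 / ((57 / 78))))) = -224975 / 473499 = -0.48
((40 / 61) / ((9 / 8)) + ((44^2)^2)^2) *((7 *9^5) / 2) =177105414386495889504 / 61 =2903367448958949008.26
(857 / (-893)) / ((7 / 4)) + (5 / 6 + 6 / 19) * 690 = 4952957 / 6251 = 792.35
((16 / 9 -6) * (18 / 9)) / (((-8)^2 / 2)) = -0.26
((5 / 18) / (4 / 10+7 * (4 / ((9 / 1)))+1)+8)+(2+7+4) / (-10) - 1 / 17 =115656 / 17255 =6.70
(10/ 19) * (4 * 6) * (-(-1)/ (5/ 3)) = 144/ 19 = 7.58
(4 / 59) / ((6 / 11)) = 22 / 177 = 0.12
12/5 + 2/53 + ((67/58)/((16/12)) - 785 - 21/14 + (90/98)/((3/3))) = -2356626667/3012520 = -782.28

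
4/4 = 1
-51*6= -306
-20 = -20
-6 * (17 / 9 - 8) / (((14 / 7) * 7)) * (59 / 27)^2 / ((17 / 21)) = 191455 / 12393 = 15.45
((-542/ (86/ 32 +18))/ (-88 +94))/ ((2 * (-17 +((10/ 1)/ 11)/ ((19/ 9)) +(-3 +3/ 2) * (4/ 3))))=453112/ 3853833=0.12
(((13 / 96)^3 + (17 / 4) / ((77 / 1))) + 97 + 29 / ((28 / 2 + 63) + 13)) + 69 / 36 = 33822730261 / 340623360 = 99.30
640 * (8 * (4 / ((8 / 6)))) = 15360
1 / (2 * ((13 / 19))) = 0.73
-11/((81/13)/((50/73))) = -7150/5913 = -1.21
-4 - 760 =-764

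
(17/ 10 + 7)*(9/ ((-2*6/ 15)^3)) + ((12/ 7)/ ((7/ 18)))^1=-148.52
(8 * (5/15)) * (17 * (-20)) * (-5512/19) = 14992640/57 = 263028.77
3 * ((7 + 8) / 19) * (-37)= -1665 / 19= -87.63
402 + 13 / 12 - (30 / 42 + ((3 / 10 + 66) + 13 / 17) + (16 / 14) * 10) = 2312473 / 7140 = 323.88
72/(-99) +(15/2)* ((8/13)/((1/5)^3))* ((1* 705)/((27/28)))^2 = 1190650997192/3861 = 308378916.65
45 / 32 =1.41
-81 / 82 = -0.99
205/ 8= 25.62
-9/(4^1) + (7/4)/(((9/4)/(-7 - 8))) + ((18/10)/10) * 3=-4013/300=-13.38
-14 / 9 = -1.56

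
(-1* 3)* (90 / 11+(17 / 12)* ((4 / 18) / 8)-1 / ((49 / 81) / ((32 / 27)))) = -1458091 / 77616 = -18.79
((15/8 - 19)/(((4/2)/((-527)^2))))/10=-38048873/160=-237805.46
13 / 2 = 6.50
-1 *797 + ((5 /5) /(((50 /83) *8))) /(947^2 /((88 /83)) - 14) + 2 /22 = -32624384934457 /40938653250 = -796.91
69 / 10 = 6.90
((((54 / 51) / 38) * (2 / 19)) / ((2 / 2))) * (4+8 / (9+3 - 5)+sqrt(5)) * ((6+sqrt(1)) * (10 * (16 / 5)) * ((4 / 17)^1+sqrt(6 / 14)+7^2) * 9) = 5184 * (17 * sqrt(21)+5859) * (7 * sqrt(5)+36) / 730303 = 2176.77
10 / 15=0.67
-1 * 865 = -865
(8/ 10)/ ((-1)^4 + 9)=2/ 25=0.08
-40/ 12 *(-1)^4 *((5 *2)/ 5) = -20/ 3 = -6.67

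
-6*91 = -546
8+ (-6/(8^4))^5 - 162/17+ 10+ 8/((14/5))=11.33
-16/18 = -8/9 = -0.89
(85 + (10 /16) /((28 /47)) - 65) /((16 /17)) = 80155 /3584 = 22.36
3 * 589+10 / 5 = 1769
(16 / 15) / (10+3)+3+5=1576 / 195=8.08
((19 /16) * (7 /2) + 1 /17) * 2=2293 /272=8.43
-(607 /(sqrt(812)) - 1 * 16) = 16 - 607 * sqrt(203) /406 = -5.30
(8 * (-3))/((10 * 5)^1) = -12/25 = -0.48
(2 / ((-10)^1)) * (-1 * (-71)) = -71 / 5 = -14.20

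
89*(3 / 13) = 267 / 13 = 20.54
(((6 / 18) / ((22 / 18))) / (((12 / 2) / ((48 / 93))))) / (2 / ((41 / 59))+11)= 328 / 194029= 0.00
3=3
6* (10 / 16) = 15 / 4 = 3.75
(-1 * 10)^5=-100000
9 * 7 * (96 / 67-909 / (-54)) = 154203 / 134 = 1150.77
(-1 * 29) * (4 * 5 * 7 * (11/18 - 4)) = 123830/9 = 13758.89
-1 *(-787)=787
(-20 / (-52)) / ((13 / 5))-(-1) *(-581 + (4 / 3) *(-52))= -329644 / 507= -650.19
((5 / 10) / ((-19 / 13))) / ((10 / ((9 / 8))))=-117 / 3040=-0.04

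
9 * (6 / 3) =18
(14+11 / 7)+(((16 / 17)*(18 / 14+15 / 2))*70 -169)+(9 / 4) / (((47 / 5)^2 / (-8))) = 111770448 / 262871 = 425.19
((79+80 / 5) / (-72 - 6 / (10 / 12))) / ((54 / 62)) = -14725 / 10692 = -1.38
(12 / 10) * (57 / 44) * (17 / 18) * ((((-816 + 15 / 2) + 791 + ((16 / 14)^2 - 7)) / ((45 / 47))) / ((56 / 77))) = -34506413 / 705600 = -48.90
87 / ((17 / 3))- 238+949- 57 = 11379 / 17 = 669.35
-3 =-3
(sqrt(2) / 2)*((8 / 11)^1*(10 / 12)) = 10*sqrt(2) / 33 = 0.43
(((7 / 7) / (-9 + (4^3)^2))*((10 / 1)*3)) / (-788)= -15 / 1610278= -0.00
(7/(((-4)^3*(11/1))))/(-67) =7/47168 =0.00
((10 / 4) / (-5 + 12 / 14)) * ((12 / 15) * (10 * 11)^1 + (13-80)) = -735 / 58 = -12.67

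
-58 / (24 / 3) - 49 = -225 / 4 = -56.25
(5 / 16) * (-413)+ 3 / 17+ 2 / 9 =-314969 / 2448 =-128.66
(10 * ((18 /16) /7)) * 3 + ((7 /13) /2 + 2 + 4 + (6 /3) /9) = 37061 /3276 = 11.31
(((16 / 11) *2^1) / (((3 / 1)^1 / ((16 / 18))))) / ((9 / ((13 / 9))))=3328 / 24057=0.14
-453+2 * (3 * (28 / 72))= -1352 / 3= -450.67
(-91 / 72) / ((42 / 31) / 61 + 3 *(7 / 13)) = -319579 / 414072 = -0.77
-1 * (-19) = 19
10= 10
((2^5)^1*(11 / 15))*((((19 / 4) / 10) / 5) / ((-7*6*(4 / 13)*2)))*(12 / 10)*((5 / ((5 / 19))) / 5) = -51623 / 131250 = -0.39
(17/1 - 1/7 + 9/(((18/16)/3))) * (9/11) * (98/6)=546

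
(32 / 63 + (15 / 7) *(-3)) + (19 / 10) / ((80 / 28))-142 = -1855421 / 12600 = -147.26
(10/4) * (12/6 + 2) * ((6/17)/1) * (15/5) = 180/17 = 10.59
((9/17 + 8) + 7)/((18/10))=440/51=8.63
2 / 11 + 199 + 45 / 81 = 19774 / 99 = 199.74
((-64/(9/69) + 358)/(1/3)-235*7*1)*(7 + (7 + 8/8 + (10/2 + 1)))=-42903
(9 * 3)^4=531441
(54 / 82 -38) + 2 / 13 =-19821 / 533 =-37.19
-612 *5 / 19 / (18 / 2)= -340 / 19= -17.89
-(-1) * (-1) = -1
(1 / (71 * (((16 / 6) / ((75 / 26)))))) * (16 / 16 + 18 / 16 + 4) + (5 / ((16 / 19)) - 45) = -4603975 / 118144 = -38.97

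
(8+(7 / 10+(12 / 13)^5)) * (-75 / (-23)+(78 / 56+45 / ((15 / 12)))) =910858222791 / 2391126920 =380.93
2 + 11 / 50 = 111 / 50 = 2.22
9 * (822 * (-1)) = -7398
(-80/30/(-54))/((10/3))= 2/135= 0.01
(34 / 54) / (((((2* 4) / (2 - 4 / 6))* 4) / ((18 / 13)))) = 17 / 468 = 0.04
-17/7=-2.43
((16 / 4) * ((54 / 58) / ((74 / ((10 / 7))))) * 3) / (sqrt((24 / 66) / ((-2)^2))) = 1620 * sqrt(11) / 7511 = 0.72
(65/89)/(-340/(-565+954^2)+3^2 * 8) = 3477695/342845444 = 0.01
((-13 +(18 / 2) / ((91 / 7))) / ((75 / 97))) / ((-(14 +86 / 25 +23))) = 15520 / 39429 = 0.39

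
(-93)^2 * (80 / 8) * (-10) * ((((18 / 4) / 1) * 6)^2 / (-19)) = 630512100 / 19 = 33184847.37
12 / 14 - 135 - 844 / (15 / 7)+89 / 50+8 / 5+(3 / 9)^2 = -1652233 / 3150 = -524.52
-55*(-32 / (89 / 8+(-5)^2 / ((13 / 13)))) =48.72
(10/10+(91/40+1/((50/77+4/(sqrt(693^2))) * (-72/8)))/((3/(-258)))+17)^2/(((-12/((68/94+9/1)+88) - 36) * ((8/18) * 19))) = -243603997768989/2794603174400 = -87.17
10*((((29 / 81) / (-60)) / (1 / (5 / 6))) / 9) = -145 / 26244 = -0.01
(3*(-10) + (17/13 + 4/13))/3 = -123/13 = -9.46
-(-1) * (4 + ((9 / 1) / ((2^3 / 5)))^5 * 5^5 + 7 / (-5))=2883252379109 / 163840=17597975.95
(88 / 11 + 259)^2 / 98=71289 / 98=727.44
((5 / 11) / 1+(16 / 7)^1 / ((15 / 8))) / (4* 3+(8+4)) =1933 / 27720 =0.07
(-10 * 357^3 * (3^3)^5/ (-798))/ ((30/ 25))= 259073461834425/ 38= 6817722679853.29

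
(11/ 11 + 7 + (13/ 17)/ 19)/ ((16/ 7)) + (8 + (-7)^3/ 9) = -1236917/ 46512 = -26.59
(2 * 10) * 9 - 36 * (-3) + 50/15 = 874/3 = 291.33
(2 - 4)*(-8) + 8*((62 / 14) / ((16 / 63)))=311 / 2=155.50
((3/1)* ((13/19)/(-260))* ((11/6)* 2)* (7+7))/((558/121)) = -9317/106020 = -0.09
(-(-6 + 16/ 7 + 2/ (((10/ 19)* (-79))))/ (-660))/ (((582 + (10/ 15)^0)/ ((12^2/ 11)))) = -124836/ 975256975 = -0.00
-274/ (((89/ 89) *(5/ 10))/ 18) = -9864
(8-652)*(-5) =3220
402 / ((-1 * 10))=-201 / 5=-40.20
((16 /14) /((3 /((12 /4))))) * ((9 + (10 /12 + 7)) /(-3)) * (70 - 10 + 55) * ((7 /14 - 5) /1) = 23230 /7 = 3318.57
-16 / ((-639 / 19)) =0.48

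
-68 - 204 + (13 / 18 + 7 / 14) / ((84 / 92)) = -51155 / 189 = -270.66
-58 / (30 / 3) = -29 / 5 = -5.80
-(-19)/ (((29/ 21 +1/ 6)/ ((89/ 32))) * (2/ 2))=35511/ 1040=34.15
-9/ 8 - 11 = -97/ 8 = -12.12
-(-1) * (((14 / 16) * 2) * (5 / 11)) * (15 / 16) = 525 / 704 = 0.75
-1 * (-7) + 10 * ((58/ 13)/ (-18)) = 529/ 117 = 4.52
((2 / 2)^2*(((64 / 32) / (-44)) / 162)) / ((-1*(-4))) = -1 / 14256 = -0.00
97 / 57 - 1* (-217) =12466 / 57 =218.70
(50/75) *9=6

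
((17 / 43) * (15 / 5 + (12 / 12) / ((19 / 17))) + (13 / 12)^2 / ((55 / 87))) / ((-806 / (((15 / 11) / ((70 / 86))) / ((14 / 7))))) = -0.00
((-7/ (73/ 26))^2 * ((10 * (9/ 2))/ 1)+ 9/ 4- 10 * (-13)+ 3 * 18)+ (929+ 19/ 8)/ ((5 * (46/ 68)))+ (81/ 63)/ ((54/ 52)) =19112859259/ 25739070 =742.56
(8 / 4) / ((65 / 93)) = 186 / 65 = 2.86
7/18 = 0.39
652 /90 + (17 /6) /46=30247 /4140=7.31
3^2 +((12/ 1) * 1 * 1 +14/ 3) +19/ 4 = 365/ 12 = 30.42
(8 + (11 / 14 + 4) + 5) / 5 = 249 / 70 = 3.56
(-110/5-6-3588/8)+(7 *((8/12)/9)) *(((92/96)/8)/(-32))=-39522977/82944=-476.50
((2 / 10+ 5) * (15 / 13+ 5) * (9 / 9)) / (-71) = -32 / 71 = -0.45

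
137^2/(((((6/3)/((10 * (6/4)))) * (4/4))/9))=2533815/2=1266907.50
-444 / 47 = -9.45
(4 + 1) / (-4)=-1.25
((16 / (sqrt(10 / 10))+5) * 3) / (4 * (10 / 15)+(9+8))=189 / 59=3.20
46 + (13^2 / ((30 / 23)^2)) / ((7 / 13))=1452013 / 6300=230.48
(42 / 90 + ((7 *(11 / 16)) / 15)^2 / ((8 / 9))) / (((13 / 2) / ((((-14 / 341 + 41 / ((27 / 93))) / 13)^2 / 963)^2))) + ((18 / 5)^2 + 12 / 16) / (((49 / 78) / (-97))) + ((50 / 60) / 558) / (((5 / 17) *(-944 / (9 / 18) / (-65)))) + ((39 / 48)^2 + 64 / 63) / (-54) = -14357537811867909634540620650124827149 / 6782131423059486655005431108121600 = -2116.97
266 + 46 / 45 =12016 / 45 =267.02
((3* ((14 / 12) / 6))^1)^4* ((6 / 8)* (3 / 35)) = 343 / 46080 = 0.01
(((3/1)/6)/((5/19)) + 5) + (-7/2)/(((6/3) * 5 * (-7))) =139/20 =6.95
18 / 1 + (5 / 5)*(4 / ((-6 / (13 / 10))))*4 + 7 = 323 / 15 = 21.53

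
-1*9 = -9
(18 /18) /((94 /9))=9 /94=0.10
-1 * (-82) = 82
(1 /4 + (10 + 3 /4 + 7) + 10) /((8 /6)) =21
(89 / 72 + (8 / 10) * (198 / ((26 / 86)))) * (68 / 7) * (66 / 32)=459611779 / 43680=10522.25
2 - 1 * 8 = -6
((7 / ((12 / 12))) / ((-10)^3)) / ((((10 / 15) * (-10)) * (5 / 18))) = 189 / 50000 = 0.00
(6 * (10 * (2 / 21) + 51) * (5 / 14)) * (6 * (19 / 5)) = 124374 / 49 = 2538.24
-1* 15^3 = -3375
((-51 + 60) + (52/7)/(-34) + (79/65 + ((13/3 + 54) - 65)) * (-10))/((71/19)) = 5581231/329511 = 16.94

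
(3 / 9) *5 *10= 50 / 3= 16.67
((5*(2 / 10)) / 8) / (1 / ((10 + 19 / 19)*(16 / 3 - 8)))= -11 / 3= -3.67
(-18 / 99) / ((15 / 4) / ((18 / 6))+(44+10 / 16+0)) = -16 / 4037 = -0.00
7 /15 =0.47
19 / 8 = 2.38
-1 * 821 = -821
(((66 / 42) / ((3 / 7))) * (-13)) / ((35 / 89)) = -12727 / 105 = -121.21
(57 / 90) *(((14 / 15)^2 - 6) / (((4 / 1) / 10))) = -8.12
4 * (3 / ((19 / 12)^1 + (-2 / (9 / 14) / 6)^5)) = 688747536 / 88725115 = 7.76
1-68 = -67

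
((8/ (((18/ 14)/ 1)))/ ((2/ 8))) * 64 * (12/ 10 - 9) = -186368/ 15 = -12424.53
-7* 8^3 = -3584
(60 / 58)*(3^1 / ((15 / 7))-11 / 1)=-288 / 29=-9.93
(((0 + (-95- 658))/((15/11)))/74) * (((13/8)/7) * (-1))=35893/20720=1.73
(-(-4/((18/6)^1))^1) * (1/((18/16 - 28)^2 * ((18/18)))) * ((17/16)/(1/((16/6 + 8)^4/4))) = 71303168/11232675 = 6.35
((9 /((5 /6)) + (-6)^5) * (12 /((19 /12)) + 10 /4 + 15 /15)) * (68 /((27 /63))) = -1296762516 /95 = -13650131.75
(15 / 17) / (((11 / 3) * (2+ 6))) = 45 / 1496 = 0.03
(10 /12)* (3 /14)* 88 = 110 /7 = 15.71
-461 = -461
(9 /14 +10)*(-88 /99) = -596 /63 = -9.46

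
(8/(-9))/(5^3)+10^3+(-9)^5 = -65305133/1125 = -58049.01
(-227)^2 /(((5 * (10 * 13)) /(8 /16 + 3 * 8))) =2524921 /1300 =1942.25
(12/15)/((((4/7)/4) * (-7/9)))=-36/5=-7.20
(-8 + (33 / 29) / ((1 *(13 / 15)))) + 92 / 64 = -31665 / 6032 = -5.25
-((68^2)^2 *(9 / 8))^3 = -13917605427298165358592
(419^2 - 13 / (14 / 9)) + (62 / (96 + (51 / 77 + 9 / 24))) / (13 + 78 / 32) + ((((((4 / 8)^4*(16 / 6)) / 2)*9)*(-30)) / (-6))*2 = 18144316212929 / 103350975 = 175560.18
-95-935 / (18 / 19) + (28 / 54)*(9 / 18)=-58411 / 54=-1081.69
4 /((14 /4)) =1.14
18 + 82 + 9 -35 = 74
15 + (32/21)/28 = 2213/147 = 15.05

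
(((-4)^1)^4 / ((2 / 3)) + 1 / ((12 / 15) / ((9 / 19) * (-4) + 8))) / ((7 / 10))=10630 / 19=559.47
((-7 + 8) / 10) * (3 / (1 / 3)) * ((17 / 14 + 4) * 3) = 1971 / 140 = 14.08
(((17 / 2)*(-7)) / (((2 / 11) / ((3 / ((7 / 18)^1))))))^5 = -3281155806652500249 / 32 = -102536118957890632.78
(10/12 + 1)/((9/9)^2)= 11/6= 1.83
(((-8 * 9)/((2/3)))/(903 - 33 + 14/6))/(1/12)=-3888/2617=-1.49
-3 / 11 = -0.27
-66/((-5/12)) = 792/5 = 158.40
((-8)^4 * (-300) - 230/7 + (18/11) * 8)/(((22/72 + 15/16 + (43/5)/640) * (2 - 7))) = 545006142720/2786399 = 195595.15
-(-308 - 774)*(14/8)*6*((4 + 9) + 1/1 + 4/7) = 165546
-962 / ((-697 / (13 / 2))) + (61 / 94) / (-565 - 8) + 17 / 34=177763738 / 18770907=9.47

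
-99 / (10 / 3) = -297 / 10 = -29.70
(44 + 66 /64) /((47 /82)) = 59081 /752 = 78.57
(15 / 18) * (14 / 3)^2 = 490 / 27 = 18.15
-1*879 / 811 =-879 / 811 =-1.08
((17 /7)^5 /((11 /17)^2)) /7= 410338673 /14235529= 28.82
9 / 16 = 0.56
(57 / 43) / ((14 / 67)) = 3819 / 602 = 6.34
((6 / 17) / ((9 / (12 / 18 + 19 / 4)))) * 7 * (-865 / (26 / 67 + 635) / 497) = -0.00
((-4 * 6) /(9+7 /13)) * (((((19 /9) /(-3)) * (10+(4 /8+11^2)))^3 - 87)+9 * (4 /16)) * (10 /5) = 1622250240611 /406782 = 3988008.91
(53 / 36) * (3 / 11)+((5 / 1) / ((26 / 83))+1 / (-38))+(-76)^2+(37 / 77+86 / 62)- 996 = 33947622083 / 7075068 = 4798.20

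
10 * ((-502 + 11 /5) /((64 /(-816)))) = 127449 /2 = 63724.50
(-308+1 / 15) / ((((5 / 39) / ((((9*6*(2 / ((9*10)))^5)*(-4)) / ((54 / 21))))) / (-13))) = -21857108 / 1537734375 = -0.01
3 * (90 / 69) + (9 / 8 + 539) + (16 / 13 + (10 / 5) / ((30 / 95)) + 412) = 963.60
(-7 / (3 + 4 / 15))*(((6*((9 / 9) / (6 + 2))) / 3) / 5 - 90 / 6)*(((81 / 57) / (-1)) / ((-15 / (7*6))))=24219 / 190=127.47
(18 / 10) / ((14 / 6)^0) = 9 / 5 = 1.80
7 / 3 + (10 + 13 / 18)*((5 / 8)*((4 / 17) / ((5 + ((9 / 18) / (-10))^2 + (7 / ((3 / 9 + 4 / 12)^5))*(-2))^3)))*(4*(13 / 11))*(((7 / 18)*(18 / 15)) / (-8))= 12250087192365071 / 5250036427281459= 2.33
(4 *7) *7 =196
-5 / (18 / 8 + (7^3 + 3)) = -20 / 1393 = -0.01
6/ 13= 0.46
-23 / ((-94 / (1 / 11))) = 23 / 1034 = 0.02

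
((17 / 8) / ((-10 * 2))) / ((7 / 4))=-17 / 280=-0.06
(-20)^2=400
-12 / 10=-6 / 5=-1.20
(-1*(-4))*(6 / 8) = 3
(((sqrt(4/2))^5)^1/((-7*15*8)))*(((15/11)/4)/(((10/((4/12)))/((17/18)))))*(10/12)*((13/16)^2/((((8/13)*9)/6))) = -37349*sqrt(2)/1226244096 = -0.00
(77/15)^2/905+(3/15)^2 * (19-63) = -352451/203625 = -1.73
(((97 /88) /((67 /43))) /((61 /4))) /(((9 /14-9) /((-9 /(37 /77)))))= 204379 /1965847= 0.10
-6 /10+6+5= 52 /5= 10.40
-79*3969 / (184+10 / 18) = -2821959 / 1661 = -1698.95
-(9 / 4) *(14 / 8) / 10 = -63 / 160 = -0.39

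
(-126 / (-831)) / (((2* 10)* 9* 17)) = 7 / 141270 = 0.00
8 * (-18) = -144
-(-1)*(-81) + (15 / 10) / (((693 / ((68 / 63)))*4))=-2357569 / 29106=-81.00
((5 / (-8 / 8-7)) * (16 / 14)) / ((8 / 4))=-5 / 14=-0.36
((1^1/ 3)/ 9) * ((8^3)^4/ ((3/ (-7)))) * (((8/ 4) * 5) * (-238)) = 1144866482421760/ 81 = 14134154103972.35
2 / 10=1 / 5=0.20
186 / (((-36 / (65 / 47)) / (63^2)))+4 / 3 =-7997159 / 282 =-28358.72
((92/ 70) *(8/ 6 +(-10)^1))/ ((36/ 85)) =-5083/ 189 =-26.89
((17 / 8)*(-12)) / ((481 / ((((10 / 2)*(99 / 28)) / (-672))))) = 8415 / 6033664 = 0.00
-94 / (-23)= 94 / 23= 4.09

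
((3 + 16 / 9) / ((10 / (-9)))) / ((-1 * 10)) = 43 / 100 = 0.43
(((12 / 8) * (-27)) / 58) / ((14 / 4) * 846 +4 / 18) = -729 / 3091516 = -0.00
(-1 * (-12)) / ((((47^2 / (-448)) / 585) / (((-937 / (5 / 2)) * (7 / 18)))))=458395392 / 2209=207512.63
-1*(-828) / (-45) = -92 / 5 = -18.40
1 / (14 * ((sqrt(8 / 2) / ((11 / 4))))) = 11 / 112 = 0.10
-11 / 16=-0.69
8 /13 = 0.62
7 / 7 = 1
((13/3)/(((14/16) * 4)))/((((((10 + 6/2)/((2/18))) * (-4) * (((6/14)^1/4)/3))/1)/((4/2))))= -4/27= -0.15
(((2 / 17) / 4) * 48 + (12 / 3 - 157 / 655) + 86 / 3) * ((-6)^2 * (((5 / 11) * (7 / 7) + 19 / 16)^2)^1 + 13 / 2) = 3504.59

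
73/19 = 3.84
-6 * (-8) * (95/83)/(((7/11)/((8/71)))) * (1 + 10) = 4414080/41251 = 107.01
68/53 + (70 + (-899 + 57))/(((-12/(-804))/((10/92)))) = -6851866/1219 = -5620.89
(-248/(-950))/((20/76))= 124/125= 0.99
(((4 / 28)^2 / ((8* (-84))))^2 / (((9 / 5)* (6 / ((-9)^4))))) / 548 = 135 / 132037943296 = 0.00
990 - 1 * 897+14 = 107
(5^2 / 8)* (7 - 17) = -125 / 4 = -31.25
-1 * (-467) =467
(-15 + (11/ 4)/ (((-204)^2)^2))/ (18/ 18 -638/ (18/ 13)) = 103913487349/ 3185140819968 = 0.03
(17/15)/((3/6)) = 34/15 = 2.27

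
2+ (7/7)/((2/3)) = 7/2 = 3.50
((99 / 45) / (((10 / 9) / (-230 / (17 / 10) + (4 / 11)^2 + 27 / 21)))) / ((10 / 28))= -17349147 / 23375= -742.21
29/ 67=0.43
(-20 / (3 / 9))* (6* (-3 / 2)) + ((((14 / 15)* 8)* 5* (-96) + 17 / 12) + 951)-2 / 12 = -8367 / 4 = -2091.75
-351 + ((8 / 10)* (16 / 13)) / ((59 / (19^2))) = -1322981 / 3835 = -344.98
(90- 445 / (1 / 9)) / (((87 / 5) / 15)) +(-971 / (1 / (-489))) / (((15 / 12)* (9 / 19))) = 11978123 / 15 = 798541.53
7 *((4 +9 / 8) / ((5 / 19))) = 5453 / 40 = 136.32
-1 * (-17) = 17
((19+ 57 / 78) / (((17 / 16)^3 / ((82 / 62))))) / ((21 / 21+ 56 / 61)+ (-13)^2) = 1313805312 / 10321422007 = 0.13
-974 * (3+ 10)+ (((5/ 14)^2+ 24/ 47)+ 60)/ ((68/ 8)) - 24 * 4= -998418317/ 78302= -12750.87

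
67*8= 536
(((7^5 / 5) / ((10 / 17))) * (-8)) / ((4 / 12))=-3428628 / 25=-137145.12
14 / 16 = 7 / 8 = 0.88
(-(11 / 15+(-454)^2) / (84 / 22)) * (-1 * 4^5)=17412741632 / 315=55278544.86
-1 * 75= -75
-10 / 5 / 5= -2 / 5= -0.40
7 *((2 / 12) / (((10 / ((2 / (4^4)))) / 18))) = 21 / 1280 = 0.02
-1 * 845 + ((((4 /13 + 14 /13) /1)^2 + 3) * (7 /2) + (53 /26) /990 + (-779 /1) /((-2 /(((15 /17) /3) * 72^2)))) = 3373561076323 /5688540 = 593045.15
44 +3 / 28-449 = -11337 / 28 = -404.89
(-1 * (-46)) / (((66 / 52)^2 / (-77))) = -217672 / 99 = -2198.71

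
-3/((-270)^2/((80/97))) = -4/117855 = -0.00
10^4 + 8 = 10008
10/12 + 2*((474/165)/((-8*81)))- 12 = -49787/4455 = -11.18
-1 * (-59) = 59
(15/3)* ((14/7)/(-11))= -10/11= -0.91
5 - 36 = -31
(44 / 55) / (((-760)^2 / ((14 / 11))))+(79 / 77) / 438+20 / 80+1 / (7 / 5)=5884400981 / 6087543000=0.97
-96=-96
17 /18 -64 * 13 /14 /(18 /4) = -515 /42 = -12.26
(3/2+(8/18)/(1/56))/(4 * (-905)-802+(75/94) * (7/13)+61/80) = -11609000/1944801801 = -0.01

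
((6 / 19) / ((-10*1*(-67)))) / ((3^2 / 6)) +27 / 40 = 34387 / 50920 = 0.68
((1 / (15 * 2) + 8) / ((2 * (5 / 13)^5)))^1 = 89481613 / 187500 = 477.24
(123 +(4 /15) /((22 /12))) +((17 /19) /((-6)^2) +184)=11555747 /37620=307.17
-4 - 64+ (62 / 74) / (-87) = -218923 / 3219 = -68.01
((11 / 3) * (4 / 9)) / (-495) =-4 / 1215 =-0.00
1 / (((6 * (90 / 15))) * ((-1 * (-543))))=1 / 19548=0.00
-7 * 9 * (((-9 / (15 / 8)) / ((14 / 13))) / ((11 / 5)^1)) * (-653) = -916812 / 11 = -83346.55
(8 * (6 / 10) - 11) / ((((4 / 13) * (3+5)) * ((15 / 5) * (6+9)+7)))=-31 / 640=-0.05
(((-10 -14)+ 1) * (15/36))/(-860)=0.01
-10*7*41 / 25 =-574 / 5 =-114.80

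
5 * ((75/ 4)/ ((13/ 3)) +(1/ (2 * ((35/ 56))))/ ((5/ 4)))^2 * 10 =41692849/ 33800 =1233.52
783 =783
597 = 597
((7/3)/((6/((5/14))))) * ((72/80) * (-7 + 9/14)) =-89/112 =-0.79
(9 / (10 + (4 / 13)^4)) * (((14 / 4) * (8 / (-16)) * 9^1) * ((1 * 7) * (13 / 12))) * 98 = -491220639 / 46672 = -10524.95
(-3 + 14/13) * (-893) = 22325/13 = 1717.31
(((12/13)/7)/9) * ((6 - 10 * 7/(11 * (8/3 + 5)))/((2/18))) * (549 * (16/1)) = 137873664/23023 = 5988.52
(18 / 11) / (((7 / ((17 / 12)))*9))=17 / 462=0.04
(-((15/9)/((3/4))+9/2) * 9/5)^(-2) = 100/14641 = 0.01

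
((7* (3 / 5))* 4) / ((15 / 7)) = 196 / 25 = 7.84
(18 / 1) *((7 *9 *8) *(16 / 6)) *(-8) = -193536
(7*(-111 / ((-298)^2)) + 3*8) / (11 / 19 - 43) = -40479861 / 71576024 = -0.57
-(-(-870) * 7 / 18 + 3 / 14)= -14219 / 42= -338.55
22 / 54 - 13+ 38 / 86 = -14107 / 1161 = -12.15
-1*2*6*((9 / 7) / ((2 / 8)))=-432 / 7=-61.71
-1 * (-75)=75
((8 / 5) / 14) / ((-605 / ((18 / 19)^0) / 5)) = -4 / 4235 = -0.00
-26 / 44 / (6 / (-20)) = 65 / 33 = 1.97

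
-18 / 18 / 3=-0.33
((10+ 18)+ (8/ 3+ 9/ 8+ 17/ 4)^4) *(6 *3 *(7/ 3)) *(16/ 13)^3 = 329656.40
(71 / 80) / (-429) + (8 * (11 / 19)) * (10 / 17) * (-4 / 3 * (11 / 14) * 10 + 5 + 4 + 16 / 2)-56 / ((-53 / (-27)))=-44238019183 / 4112668560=-10.76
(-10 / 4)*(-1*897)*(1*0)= 0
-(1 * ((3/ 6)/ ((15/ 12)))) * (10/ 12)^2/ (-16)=5/ 288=0.02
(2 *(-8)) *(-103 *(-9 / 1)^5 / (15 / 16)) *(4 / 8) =-259500672 / 5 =-51900134.40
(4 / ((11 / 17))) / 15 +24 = 4028 / 165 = 24.41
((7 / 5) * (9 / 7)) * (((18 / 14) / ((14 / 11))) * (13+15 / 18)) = 24651 / 980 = 25.15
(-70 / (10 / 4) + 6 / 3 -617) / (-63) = 643 / 63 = 10.21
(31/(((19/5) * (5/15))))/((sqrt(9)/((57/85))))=5.47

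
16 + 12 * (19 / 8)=89 / 2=44.50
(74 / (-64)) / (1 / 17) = -19.66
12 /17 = 0.71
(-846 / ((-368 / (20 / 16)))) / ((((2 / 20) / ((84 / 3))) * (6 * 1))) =134.10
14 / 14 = 1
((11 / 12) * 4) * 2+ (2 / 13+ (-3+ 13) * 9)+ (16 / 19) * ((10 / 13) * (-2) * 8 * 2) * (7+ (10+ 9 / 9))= -204242 / 741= -275.63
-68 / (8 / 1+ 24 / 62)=-527 / 65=-8.11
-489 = -489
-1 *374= -374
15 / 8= 1.88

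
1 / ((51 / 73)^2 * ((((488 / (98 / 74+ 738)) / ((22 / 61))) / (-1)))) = -1603522745 / 1432391508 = -1.12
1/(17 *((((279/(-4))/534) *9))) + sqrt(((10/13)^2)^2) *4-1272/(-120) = 155305513/12023505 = 12.92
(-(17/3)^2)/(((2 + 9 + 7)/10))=-1445/81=-17.84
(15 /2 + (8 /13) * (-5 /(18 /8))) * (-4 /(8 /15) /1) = -7175 /156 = -45.99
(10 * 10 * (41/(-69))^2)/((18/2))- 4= -3296/42849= -0.08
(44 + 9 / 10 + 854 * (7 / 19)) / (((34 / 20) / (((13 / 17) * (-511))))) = -453789973 / 5491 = -82642.50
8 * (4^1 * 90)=2880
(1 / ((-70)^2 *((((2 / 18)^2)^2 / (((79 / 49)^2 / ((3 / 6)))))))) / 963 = 4549689 / 629422150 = 0.01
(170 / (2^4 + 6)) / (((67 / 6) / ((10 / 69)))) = 1700 / 16951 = 0.10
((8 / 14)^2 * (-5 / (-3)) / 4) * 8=160 / 147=1.09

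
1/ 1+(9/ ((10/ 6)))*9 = 248/ 5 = 49.60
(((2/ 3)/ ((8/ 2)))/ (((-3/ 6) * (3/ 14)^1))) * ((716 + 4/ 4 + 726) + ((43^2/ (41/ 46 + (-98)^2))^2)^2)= -225176001132263609834/ 100315913347265625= -2244.67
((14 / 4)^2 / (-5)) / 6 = -0.41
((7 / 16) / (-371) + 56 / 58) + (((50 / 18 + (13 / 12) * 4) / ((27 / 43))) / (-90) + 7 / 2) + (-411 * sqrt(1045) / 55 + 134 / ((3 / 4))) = 49212564493 / 268913520 - 411 * sqrt(1045) / 55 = -58.56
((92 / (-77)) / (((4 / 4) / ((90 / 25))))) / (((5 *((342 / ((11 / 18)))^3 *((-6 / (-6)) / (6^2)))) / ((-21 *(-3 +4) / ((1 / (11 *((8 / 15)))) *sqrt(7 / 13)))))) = 122452 *sqrt(91) / 39376661625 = 0.00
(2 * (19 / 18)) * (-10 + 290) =5320 / 9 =591.11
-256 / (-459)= 256 / 459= 0.56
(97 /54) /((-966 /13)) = -1261 /52164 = -0.02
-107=-107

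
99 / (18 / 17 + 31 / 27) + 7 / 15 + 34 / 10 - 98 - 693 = -11278876 / 15195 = -742.28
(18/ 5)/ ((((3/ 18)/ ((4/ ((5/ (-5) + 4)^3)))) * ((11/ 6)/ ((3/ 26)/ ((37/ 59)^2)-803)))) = -1371433872/ 978835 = -1401.09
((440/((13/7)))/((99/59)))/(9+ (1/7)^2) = 404740/25857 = 15.65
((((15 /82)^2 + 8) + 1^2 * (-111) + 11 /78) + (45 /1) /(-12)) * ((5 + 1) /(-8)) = 1746746 /21853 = 79.93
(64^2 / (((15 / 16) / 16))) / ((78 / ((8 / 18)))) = 2097152 / 5265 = 398.32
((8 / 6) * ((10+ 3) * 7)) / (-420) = -13 / 45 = -0.29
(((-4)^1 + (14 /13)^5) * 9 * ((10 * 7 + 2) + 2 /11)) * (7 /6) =-1933.79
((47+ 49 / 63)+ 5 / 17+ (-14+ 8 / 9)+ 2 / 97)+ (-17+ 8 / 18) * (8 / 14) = 2651309 / 103887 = 25.52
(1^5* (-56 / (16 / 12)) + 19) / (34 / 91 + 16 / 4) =-2093 / 398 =-5.26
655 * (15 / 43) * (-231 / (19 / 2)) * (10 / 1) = -45391500 / 817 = -55558.75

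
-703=-703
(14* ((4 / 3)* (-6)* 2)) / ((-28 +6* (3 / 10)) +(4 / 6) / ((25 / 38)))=16800 / 1889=8.89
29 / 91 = 0.32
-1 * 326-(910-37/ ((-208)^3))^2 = -67086283691847042393/ 80980417183744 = -828426.01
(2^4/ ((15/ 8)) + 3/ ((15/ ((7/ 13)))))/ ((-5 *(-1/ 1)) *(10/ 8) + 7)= 1348/ 2067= 0.65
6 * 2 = 12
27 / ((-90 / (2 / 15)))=-1 / 25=-0.04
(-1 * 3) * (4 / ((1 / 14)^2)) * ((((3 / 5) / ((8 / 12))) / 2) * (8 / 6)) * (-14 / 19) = 1039.83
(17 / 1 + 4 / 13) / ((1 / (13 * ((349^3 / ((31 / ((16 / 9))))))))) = 17003419600 / 31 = 548497406.45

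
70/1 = 70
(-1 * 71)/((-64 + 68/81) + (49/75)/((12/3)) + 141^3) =-0.00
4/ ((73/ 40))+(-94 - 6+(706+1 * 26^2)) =93746/ 73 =1284.19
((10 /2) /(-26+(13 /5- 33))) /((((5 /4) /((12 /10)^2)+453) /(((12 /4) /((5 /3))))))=-1080 /3071779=-0.00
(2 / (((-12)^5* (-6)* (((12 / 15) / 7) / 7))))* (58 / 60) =1421 / 17915904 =0.00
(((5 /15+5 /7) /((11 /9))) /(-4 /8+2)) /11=4 /77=0.05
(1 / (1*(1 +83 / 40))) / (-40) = -1 / 123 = -0.01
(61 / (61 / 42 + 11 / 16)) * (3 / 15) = 20496 / 3595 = 5.70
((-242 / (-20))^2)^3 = 3138428376721 / 1000000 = 3138428.38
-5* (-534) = 2670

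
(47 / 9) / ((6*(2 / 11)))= 517 / 108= 4.79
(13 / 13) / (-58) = -1 / 58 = -0.02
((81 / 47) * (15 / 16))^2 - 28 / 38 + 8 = 106087827 / 10744576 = 9.87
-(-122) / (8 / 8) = 122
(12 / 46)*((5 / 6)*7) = 35 / 23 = 1.52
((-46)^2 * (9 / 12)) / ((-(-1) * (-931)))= -1587 / 931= -1.70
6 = 6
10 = 10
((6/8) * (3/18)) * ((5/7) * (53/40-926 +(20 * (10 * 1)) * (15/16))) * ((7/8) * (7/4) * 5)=-1032045/2048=-503.93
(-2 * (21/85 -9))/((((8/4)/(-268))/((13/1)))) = -2592096/85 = -30495.25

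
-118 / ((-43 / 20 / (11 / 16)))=3245 / 86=37.73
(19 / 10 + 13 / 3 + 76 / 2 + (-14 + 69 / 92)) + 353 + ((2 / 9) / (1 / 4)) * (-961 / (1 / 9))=-438241 / 60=-7304.02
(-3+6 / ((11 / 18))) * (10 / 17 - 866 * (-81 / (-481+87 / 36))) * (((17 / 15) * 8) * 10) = -5700941600 / 63173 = -90243.33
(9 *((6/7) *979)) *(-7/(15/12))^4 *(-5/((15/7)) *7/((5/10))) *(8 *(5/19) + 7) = -2209163416.72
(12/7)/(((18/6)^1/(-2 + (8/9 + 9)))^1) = 284/63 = 4.51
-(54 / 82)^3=-19683 / 68921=-0.29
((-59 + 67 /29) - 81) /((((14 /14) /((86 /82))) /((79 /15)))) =-4521407 /5945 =-760.54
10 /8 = 5 /4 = 1.25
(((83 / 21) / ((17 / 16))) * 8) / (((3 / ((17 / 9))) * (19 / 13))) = 138112 / 10773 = 12.82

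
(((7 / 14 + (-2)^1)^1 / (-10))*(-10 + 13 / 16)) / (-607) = 441 / 194240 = 0.00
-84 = -84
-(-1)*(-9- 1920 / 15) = -137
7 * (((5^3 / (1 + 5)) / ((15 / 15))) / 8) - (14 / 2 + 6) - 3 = 107 / 48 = 2.23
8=8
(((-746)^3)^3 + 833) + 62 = -71556558857961445666104961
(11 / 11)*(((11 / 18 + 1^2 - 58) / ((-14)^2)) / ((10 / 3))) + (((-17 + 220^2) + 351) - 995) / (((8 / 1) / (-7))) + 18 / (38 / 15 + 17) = -4112250715 / 98448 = -41770.79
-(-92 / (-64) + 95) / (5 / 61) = -94123 / 80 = -1176.54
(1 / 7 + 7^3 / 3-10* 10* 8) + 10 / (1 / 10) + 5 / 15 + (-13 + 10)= -12352 / 21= -588.19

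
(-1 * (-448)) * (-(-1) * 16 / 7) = 1024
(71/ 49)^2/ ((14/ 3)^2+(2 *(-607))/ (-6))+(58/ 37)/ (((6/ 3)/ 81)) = 11377455786/ 179184229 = 63.50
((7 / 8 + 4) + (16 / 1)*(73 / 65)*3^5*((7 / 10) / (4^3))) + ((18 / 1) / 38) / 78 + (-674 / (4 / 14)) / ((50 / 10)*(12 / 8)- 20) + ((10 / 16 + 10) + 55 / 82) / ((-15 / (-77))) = 121258541 / 405080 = 299.34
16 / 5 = 3.20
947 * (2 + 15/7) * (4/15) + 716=1762.21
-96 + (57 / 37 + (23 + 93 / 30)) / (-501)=-5935249 / 61790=-96.06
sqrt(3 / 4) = sqrt(3) / 2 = 0.87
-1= -1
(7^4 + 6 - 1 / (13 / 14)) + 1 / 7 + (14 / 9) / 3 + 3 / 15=29567347 / 12285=2406.78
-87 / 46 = -1.89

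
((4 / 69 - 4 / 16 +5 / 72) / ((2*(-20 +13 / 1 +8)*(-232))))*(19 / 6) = 133 / 158976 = 0.00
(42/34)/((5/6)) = 126/85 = 1.48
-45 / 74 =-0.61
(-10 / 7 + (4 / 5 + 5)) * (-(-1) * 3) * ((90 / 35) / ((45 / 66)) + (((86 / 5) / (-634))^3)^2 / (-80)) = 15370294850857059303523563 / 310764692551739256250000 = 49.46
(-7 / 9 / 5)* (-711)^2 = -393183 / 5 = -78636.60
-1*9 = -9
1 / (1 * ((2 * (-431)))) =-1 / 862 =-0.00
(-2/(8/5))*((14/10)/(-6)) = 7/24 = 0.29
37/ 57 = 0.65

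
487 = 487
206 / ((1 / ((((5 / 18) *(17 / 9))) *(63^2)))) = 428995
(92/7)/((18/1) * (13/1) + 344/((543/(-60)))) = 8326/124159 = 0.07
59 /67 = 0.88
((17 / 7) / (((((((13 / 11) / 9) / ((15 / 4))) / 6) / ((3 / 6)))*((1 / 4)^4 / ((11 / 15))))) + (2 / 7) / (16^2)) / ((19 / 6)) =71838237 / 5824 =12334.86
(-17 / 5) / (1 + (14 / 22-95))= 187 / 5135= 0.04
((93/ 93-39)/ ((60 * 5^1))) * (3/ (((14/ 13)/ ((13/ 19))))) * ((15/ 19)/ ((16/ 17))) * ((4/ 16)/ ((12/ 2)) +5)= -347633/ 340480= -1.02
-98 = -98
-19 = -19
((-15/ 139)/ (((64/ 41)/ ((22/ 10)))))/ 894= -451/ 2651008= -0.00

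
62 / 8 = 31 / 4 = 7.75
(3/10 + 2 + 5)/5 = 1.46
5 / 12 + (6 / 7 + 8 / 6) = 2.61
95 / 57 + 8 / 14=47 / 21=2.24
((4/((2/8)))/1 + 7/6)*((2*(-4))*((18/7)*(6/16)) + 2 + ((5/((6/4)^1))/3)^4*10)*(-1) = -22534340/137781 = -163.55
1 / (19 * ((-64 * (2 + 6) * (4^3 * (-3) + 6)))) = 0.00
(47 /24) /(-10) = -0.20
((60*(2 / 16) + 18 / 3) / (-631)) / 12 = -9 / 5048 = -0.00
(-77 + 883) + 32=838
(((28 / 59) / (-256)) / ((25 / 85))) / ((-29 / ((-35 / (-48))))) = 833 / 5256192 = 0.00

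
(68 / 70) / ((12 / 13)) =221 / 210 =1.05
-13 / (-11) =13 / 11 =1.18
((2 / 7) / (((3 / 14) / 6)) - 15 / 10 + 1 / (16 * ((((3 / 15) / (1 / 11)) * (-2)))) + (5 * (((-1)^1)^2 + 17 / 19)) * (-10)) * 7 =-4131561 / 6688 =-617.76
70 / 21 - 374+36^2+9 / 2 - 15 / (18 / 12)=5519 / 6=919.83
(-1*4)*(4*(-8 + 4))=64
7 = 7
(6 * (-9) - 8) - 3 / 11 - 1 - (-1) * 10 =-586 / 11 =-53.27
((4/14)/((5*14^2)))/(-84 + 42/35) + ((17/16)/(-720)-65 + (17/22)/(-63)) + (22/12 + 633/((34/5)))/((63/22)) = -1624695865553/50984398080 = -31.87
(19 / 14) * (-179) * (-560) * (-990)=-134679600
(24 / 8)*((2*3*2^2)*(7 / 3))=168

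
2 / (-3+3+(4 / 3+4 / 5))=15 / 16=0.94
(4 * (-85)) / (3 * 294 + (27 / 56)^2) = -1066240 / 2766681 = -0.39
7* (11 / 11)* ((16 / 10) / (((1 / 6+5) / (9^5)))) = 19840464 / 155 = 128002.99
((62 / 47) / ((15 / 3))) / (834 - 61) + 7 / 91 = 182461 / 2361515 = 0.08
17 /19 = 0.89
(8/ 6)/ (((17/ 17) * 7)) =4/ 21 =0.19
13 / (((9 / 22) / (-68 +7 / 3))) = -56342 / 27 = -2086.74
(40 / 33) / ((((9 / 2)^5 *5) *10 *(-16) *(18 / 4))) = -16 / 87687765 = -0.00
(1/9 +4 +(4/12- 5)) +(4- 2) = 13/9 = 1.44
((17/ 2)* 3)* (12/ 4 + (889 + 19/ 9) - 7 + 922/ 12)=294967/ 12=24580.58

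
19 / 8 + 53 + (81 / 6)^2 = 1901 / 8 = 237.62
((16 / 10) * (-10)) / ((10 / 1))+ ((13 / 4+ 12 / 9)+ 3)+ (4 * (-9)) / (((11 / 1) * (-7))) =29803 / 4620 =6.45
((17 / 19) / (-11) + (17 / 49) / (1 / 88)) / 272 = 18343 / 163856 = 0.11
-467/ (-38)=467/ 38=12.29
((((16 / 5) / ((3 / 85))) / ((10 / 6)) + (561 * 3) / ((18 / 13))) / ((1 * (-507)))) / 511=-4233 / 863590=-0.00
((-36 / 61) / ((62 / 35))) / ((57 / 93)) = -630 / 1159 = -0.54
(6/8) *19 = 57/4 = 14.25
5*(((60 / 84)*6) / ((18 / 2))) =50 / 21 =2.38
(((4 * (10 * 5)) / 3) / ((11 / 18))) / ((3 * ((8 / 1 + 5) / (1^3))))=400 / 143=2.80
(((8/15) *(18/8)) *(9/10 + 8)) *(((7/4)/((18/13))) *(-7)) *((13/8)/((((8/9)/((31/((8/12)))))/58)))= -5963139819/12800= -465870.30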